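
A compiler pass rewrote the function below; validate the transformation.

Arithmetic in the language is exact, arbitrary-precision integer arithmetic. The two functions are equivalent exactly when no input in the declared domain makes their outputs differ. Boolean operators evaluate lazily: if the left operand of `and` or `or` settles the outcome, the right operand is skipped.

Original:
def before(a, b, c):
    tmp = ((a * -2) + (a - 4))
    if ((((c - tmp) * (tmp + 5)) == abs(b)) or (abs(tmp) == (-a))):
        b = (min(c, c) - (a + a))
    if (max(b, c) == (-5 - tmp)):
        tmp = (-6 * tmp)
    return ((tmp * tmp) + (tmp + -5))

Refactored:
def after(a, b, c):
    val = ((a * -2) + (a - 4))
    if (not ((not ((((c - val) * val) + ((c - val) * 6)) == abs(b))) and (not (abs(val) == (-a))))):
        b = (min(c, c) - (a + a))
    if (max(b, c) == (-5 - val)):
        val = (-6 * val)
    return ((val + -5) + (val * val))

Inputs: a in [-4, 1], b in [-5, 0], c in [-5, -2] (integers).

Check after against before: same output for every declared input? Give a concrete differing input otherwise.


Not equivalent: a=-1, b=-3, c=-2 separates them (337 vs 1).
before: tmp := -3 | ((((c - tmp) * (tmp + 5)) == abs(b)) or (abs(tmp) == (-a))): false | (max(b, c) == (-5 - tmp)): true | tmp := 18 | result 337
after: val := -3 | (not ((not ((((c - val) * val) + ((c - val) * 6)) == abs(b))) and (not (abs(val) == (-a))))): true | b := 0 | (max(b, c) == (-5 - val)): false | result 1
verdict: not equivalent; witness: a=-1, b=-3, c=-2


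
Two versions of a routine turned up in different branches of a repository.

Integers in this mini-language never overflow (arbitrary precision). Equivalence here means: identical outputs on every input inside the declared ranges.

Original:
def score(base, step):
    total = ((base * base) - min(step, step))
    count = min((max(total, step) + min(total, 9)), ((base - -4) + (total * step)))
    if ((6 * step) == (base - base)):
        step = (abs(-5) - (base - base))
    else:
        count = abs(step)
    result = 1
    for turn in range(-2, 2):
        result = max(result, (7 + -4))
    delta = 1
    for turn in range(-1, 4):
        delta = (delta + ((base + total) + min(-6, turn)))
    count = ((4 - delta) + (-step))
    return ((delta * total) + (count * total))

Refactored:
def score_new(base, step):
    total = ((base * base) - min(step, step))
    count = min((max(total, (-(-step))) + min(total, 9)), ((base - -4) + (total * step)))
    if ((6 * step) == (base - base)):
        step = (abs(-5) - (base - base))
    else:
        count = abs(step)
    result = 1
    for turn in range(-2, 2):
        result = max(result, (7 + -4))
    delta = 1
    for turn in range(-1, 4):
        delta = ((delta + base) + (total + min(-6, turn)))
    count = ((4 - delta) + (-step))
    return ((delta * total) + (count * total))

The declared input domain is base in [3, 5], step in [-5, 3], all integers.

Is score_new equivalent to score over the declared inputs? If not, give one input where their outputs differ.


The two are interchangeable: same computation, different form, and every declared input agrees.
Tracing base=4, step=2: score: total=14, then count=23, then ((6 * step) == (base - base)) is false, then count=2, then result=1, then (turn=-2), then result=3, then (turn=-1), then result=3, then (turn=0), then result=3, then (turn=1), then result=3, then delta=1, then (turn=-1), then delta=13, then (turn=0), then delta=25, then (turn=1), then delta=37, then (turn=2), then delta=49, then (turn=3), then delta=61, then count=-59, then returns 28 | score_new: total=14, then count=23, then ((6 * step) == (base - base)) is false, then count=2, then result=1, then (turn=-2), then result=3, then (turn=-1), then result=3, then (turn=0), then result=3, then (turn=1), then result=3, then delta=1, then (turn=-1), then delta=13, then (turn=0), then delta=25, then (turn=1), then delta=37, then (turn=2), then delta=49, then (turn=3), then delta=61, then count=-59, then returns 28 — matching result 28.
Sweeping the whole domain (27 inputs) finds no disagreement.
verdict: equivalent


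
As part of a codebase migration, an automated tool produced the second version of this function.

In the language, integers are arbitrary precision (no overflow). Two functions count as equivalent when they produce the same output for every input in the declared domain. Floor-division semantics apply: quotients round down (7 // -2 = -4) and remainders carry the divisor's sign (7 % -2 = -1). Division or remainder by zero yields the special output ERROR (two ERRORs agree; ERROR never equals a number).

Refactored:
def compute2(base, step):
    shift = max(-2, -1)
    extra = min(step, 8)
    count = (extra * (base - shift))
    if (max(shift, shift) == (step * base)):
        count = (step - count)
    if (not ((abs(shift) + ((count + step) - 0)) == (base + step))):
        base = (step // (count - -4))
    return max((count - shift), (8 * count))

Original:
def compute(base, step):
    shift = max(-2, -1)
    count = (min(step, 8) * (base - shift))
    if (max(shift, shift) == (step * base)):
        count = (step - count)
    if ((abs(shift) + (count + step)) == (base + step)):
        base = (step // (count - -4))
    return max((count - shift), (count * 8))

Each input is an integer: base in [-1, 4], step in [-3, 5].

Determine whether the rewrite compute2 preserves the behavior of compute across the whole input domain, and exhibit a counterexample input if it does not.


Evaluate both at base=1, step=-2.
compute: shift = -1; count = -4; (max(shift, shift) == (step * base)) -> false; ((abs(shift) + (count + step)) == (base + step)) -> false; return -3
compute2: shift = -1; extra = -2; count = -4; (max(shift, shift) == (step * base)) -> false; (not ((abs(shift) + ((count + step) - 0)) == (base + step))) -> true; division by zero -> ERROR
-3 != ERROR, so the rewrite changes behavior.
verdict: not equivalent; witness: base=1, step=-2


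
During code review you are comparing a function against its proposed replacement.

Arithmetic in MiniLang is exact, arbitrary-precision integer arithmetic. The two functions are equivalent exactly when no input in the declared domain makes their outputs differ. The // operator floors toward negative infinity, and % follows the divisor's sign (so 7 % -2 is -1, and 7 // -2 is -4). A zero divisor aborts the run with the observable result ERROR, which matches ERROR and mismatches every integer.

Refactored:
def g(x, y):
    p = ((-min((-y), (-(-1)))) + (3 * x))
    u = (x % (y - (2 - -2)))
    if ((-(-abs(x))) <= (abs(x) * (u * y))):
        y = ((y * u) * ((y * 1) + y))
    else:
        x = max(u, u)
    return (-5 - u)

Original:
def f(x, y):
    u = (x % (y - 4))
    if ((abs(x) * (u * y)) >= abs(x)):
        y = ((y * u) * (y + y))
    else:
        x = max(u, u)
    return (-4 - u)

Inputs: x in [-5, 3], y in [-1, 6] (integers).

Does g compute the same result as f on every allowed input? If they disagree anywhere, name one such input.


Not equivalent: x=-5, y=-1 separates them (-4 vs -5).
f: u = 0; ((abs(x) * (u * y)) >= abs(x)) -> false; x = 0; return -4
g: p = -16; u = 0; ((-(-abs(x))) <= (abs(x) * (u * y))) -> false; x = 0; return -5
verdict: not equivalent; witness: x=-5, y=-1


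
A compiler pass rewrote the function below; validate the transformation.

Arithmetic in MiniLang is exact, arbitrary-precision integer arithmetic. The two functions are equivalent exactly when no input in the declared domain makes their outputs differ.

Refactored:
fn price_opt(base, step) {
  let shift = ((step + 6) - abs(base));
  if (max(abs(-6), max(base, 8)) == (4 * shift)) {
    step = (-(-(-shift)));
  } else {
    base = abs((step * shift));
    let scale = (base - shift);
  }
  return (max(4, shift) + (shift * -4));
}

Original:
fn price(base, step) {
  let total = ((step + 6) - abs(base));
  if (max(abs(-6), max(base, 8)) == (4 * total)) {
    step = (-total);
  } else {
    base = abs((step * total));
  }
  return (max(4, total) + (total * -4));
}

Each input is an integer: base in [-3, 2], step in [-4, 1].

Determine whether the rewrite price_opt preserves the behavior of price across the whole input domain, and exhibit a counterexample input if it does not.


Behavior is preserved: although statement counts differ, arithmetic usage differs, local variable names differ, the outputs never diverge.
Tracing base=2, step=-2: price: total becomes 2; next (max(abs(-6), max(base, 8)) == (4 * total)) evaluates to true; next step becomes -2; next final value -4 | price_opt: shift becomes 2; next (max(abs(-6), max(base, 8)) == (4 * shift)) evaluates to true; next step becomes -2; next final value -4 — matching result -4.
Sweeping the whole domain (36 inputs) finds no disagreement.
verdict: equivalent


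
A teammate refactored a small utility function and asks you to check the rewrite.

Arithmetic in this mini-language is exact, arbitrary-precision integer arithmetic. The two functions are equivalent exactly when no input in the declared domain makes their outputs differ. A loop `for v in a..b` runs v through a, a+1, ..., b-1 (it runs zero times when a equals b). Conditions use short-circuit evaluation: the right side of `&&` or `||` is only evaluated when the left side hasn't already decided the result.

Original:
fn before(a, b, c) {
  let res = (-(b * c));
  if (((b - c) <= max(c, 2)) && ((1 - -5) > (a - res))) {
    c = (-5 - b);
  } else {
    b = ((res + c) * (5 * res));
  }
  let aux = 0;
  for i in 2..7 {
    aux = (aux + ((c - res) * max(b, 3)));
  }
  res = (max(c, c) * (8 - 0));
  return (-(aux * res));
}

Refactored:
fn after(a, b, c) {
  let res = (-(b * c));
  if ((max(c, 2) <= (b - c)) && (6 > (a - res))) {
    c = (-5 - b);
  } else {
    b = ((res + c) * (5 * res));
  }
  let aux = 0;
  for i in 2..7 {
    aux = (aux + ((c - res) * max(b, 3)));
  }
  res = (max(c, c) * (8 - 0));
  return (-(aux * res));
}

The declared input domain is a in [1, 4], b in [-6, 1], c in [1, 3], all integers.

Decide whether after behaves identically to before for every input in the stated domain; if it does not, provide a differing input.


a=1, b=-6, c=1 yields 600 from before but 42000 from after.
verdict: not equivalent; witness: a=1, b=-6, c=1


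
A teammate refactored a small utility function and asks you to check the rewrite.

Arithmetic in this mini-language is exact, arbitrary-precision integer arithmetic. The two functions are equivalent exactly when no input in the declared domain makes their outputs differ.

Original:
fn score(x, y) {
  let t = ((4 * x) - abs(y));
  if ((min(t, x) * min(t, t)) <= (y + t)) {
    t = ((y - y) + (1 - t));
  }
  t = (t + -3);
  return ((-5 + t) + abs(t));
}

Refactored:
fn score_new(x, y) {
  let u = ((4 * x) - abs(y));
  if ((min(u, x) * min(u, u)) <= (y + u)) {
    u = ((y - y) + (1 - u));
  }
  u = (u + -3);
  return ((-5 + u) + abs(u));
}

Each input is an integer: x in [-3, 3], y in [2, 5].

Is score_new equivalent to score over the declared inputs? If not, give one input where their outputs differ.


Equivalent — the differences include local variable names differ, yet no declared input distinguishes the two.
Tracing x=1, y=5: score: t = -1; ((min(t, x) * min(t, t)) <= (y + t)) -> true; t = 2; t = -1; return -5 | score_new: u = -1; ((min(u, x) * min(u, u)) <= (y + u)) -> true; u = 2; u = -1; return -5 — matching result -5.
Across all 28 domain points the two functions coincide.
verdict: equivalent


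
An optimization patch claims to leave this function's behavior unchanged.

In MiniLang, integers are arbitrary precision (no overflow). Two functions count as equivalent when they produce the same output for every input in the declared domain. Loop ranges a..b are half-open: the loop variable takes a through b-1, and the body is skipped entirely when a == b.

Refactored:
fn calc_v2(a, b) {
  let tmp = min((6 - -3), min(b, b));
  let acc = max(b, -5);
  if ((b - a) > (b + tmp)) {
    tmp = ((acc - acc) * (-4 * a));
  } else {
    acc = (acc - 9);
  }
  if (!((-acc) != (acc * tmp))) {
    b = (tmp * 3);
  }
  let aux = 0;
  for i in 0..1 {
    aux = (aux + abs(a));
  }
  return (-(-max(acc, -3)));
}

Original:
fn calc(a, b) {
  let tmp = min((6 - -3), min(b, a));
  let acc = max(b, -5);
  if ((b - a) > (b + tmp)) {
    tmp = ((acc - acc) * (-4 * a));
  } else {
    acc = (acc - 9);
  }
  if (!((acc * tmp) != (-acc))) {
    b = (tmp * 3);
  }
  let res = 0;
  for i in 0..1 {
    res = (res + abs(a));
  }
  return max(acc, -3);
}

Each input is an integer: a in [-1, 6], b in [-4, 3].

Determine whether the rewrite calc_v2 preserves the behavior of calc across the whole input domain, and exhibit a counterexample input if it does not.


These are not equivalent — on a=-1, b=1 the outputs split (1 vs -3).
calc: tmp := -1 | acc := 1 | ((b - a) > (b + tmp)): true | tmp := 0 | (!((acc * tmp) != (-acc))): false | res := 0 | iter i=0: | res := 1 | result 1
calc_v2: tmp := 1 | acc := 1 | ((b - a) > (b + tmp)): false | acc := -8 | (!((-acc) != (acc * tmp))): false | aux := 0 | iter i=0: | aux := 1 | result -3
verdict: not equivalent; witness: a=-1, b=1


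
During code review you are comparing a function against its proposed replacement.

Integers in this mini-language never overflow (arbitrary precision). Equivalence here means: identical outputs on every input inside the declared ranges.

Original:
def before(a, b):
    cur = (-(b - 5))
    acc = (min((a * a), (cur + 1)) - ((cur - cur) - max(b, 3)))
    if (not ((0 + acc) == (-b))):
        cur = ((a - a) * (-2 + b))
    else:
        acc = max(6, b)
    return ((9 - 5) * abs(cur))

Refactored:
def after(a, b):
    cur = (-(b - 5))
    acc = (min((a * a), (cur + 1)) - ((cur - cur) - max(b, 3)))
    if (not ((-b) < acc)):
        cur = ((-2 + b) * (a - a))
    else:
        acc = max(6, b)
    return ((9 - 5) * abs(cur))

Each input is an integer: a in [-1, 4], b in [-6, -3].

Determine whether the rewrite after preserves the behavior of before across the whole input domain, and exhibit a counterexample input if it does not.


Try a=-1, b=-4.
before: cur becomes 9; next acc becomes 4; next (not ((0 + acc) == (-b))) evaluates to false; next acc becomes 6; next final value 36
after: cur becomes 9; next acc becomes 4; next (not ((-b) < acc)) evaluates to true; next cur becomes 0; next final value 0
36 against 0: the behavior changed.
verdict: not equivalent; witness: a=-1, b=-4


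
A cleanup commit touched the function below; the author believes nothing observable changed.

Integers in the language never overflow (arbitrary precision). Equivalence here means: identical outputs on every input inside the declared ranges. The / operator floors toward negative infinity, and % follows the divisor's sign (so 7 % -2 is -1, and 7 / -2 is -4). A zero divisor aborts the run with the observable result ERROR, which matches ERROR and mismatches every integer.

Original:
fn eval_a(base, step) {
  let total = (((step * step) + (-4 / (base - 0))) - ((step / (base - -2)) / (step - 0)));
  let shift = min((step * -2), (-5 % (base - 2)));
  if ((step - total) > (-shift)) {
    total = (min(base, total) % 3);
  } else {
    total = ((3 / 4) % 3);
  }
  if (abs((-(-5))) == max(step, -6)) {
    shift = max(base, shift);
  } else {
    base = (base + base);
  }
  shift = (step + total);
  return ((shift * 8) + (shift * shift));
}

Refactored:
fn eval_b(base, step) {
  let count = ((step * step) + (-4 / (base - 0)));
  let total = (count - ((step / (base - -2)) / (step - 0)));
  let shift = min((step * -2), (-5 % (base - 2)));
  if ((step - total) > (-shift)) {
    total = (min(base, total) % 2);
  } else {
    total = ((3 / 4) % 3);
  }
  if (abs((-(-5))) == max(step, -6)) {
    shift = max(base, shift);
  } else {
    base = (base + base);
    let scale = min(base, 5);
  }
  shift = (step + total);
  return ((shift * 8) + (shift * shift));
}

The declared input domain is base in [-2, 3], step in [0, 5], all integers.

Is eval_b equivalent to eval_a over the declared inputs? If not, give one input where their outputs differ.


There is a counterexample at base=1, step=1: 9 on one side, 20 on the other.
eval_a: total = -3; shift = -2; ((step - total) > (-shift)) -> true; total = 0; (abs((-(-5))) == max(step, -6)) -> false; base = 2; shift = 1; return 9
eval_b: count = -3; total = -3; shift = -2; ((step - total) > (-shift)) -> true; total = 1; (abs((-(-5))) == max(step, -6)) -> false; base = 2; scale = 2; shift = 2; return 20
verdict: not equivalent; witness: base=1, step=1


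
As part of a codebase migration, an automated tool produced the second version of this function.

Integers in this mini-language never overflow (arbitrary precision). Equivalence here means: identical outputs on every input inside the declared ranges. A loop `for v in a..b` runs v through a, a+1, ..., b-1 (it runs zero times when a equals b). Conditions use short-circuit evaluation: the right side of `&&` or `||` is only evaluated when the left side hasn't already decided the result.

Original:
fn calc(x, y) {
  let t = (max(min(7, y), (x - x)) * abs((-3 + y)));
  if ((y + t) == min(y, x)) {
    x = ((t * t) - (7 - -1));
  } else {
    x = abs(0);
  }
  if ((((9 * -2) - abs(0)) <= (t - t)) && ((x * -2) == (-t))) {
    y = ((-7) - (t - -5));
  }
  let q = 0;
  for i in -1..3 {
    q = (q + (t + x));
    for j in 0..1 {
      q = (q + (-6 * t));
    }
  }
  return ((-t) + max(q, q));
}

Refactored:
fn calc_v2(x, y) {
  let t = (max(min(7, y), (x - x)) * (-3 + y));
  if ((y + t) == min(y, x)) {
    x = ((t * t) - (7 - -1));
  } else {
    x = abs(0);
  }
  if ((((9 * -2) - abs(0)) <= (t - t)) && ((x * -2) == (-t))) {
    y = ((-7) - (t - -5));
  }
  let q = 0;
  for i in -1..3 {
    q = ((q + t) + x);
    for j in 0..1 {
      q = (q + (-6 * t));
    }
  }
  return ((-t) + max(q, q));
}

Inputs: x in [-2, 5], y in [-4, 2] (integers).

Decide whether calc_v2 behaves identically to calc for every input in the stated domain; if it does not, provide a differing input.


The rewrite breaks on x=-2, y=1, where the results are -42 and 42.
calc: t = 2; ((y + t) == min(y, x)) -> false; x = 0; ((((9 * -2) - abs(0)) <= (t - t)) && ((x * -2) == (-t))) -> false; q = 0; [i=-1]; q = 2; [j=0]; q = -10; [i=0]; q = -8; [j=0]; q = -20; [i=1]; q = -18; [j=0]; q = -30; [i=2]; q = -28; [j=0]; q = -40; return -42
calc_v2: t = -2; ((y + t) == min(y, x)) -> false; x = 0; ((((9 * -2) - abs(0)) <= (t - t)) && ((x * -2) == (-t))) -> false; q = 0; [i=-1]; q = -2; [j=0]; q = 10; [i=0]; q = 8; [j=0]; q = 20; [i=1]; q = 18; [j=0]; q = 30; [i=2]; q = 28; [j=0]; q = 40; return 42
verdict: not equivalent; witness: x=-2, y=1


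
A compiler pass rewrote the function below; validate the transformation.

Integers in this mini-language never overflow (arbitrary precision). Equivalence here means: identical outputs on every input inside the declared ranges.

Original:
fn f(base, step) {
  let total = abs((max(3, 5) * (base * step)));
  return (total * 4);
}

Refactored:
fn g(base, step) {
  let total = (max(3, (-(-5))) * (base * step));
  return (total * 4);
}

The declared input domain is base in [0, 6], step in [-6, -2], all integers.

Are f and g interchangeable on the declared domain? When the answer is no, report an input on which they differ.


Take base=1, step=-6.
f: total becomes 30; next final value 120
g: total becomes -30; next final value -120
120 != -120, so the rewrite changes behavior.
verdict: not equivalent; witness: base=1, step=-6


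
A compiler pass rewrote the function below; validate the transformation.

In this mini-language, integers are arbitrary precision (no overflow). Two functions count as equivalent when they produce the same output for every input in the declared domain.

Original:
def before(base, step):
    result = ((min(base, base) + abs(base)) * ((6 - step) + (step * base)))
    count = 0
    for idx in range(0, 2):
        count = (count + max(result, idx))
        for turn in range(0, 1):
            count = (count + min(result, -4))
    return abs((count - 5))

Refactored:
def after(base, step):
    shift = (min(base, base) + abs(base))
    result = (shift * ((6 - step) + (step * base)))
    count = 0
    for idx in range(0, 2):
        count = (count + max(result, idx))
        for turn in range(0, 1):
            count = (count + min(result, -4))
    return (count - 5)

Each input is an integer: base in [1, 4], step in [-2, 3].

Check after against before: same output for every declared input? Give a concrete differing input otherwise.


Run the pair on base=4, step=-2.
before: result becomes 0; next count becomes 0; next at idx=0:; next count becomes 0; next at turn=0:; next count becomes -4; next at idx=1:; next count becomes -3; next at turn=0:; next count becomes -7; next final value 12
after: shift becomes 8; next result becomes 0; next count becomes 0; next at idx=0:; next count becomes 0; next at turn=0:; next count becomes -4; next at idx=1:; next count becomes -3; next at turn=0:; next count becomes -7; next final value -12
12 against -12: the behavior changed.
verdict: not equivalent; witness: base=4, step=-2


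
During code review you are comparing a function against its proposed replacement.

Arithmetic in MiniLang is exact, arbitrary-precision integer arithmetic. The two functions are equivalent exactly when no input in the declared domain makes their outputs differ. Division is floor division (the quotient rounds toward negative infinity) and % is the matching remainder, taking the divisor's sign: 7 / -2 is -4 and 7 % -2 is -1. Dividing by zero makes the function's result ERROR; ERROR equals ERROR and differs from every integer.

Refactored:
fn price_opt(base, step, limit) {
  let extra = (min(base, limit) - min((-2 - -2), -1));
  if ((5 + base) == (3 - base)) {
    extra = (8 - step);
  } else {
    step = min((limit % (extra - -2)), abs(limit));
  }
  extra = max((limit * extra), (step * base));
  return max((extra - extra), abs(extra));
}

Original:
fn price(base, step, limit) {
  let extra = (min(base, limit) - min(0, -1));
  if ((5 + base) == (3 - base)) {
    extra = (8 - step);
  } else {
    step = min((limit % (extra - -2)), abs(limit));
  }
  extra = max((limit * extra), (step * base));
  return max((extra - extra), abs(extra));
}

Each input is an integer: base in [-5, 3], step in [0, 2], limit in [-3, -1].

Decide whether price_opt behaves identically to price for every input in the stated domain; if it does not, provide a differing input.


Differences: constant usage differs, arithmetic usage differs — yet all 81 inputs agree.
verdict: equivalent


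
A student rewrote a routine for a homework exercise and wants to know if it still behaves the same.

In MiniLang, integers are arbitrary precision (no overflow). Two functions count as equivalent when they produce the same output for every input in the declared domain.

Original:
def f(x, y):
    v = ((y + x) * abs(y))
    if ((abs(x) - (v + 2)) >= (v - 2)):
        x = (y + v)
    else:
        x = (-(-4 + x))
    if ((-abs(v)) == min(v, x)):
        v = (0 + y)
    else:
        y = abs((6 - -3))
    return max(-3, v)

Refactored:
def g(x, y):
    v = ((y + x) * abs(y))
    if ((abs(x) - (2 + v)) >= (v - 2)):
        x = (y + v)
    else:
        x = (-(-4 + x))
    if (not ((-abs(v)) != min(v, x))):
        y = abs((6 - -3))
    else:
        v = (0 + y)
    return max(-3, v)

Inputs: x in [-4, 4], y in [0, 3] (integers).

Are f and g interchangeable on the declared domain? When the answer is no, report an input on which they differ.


Evaluate both at x=-4, y=1.
f: v := -3 | ((abs(x) - (v + 2)) >= (v - 2)): true | x := -2 | ((-abs(v)) == min(v, x)): true | v := 1 | result 1
g: v := -3 | ((abs(x) - (2 + v)) >= (v - 2)): true | x := -2 | (not ((-abs(v)) != min(v, x))): true | y := 9 | result -3
1 != -3, so the rewrite changes behavior.
verdict: not equivalent; witness: x=-4, y=1


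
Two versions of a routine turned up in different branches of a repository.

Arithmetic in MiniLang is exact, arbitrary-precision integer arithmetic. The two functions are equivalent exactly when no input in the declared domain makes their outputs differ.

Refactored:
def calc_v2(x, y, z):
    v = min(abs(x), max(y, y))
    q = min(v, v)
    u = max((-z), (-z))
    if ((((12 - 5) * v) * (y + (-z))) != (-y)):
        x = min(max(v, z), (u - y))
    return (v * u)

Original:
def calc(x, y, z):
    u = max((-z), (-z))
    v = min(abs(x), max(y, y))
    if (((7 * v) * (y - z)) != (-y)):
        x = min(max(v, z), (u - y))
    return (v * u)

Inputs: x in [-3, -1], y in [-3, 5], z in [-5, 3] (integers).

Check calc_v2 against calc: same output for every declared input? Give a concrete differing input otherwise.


Changes here: local variable names differ, plus arithmetic usage differs, plus min/max/abs usage differs, plus statement counts differ, plus constant usage differs; the full 243-point sweep finds no disagreement.
verdict: equivalent


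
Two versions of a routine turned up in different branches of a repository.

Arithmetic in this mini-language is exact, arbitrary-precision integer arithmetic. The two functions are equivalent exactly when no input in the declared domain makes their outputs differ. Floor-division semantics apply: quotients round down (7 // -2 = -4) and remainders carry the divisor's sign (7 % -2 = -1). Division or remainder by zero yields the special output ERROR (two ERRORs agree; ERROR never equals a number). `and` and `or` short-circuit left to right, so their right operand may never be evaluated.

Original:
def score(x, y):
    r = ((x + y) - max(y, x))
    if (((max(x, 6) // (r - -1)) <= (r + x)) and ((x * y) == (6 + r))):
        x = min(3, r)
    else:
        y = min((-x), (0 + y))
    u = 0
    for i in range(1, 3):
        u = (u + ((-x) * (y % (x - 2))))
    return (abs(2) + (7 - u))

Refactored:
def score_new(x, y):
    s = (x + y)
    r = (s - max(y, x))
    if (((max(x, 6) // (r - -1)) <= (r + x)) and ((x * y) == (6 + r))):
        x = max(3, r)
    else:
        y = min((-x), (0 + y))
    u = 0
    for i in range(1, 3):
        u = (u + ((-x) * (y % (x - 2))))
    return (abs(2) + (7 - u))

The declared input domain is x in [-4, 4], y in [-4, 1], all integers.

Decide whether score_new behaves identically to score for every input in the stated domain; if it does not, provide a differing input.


Try x=-2, y=-2.
score: r becomes -2; next (((max(x, 6) // (r - -1)) <= (r + x)) and ((x * y) == (6 + r))) evaluates to true; next x becomes -2; next u becomes 0; next at i=1:; next u becomes -4; next at i=2:; next u becomes -8; next final value 17
score_new: s becomes -4; next r becomes -2; next (((max(x, 6) // (r - -1)) <= (r + x)) and ((x * y) == (6 + r))) evaluates to true; next x becomes 3; next u becomes 0; next at i=1:; next u becomes 0; next at i=2:; next u becomes 0; next final value 9
17 and 9 differ, so these are not the same function on this domain.
verdict: not equivalent; witness: x=-2, y=-2


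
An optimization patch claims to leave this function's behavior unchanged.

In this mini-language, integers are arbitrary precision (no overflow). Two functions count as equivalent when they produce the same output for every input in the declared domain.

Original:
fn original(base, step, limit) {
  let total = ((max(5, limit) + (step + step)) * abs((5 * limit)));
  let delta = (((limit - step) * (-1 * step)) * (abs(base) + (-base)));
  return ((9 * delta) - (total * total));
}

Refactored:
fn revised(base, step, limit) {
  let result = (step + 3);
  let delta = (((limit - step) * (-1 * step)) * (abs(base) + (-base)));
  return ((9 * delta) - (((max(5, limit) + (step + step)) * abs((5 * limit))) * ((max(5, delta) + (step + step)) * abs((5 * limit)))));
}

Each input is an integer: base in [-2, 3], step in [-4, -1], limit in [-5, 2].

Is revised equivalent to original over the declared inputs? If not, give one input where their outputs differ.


The rewrite breaks on base=-2, step=-4, limit=-3, where the results are -1881 and 5544.
original: total := -45 | delta := 16 | result -1881
revised: result := -1 | delta := 16 | result 5544
verdict: not equivalent; witness: base=-2, step=-4, limit=-3


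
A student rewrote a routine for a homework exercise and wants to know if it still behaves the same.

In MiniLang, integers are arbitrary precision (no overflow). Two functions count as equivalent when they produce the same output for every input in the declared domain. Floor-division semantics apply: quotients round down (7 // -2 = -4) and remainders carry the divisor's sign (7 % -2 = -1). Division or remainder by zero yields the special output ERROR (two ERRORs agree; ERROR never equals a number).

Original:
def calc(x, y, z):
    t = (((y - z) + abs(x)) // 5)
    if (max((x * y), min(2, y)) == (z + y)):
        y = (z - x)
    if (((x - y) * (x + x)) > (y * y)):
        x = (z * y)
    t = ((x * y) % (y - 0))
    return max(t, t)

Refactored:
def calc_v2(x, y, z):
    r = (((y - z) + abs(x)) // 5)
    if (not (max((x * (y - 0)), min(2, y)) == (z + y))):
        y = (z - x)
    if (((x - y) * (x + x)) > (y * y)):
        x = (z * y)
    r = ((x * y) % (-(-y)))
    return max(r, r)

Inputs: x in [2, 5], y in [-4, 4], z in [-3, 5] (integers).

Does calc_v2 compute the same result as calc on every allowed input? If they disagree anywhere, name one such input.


Consider the input x=2, y=-4, z=2.
calc: t=-1, then (max((x * y), min(2, y)) == (z + y)) is false, then (((x - y) * (x + x)) > (y * y)) is true, then x=-8, then t=0, then returns 0
calc_v2: r=-1, then (not (max((x * (y - 0)), min(2, y)) == (z + y))) is true, then y=0, then (((x - y) * (x + x)) > (y * y)) is true, then x=0, then a zero divisor aborts: ERROR
0 and ERROR differ, so these are not the same function on this domain.
verdict: not equivalent; witness: x=2, y=-4, z=2


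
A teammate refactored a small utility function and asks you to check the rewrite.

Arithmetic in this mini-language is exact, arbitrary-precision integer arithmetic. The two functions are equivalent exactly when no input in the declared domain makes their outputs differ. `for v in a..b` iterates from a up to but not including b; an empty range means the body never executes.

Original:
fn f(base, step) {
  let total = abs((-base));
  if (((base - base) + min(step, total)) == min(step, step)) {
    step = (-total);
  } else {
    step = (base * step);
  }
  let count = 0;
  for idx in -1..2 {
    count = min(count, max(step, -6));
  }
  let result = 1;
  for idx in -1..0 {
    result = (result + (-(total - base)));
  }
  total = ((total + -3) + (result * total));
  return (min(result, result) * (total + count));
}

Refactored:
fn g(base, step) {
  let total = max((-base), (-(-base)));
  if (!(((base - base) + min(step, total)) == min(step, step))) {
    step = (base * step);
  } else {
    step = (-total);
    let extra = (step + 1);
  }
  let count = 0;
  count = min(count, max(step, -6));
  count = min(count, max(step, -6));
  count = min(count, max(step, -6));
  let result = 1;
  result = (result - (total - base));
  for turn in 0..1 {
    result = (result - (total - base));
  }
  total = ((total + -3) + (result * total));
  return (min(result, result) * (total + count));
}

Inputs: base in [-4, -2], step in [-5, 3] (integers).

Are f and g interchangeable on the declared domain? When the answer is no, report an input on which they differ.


The rewrite breaks on base=-4, step=-5, where the results are 217 and 945.
f: total := 4 | (((base - base) + min(step, total)) == min(step, step)): true | step := -4 | count := 0 | iter idx=-1: | count := -4 | iter idx=0: | count := -4 | iter idx=1: | count := -4 | result := 1 | iter idx=-1: | result := -7 | total := -27 | result 217
g: total := 4 | (!(((base - base) + min(step, total)) == min(step, step))): false | step := -4 | extra := -3 | count := 0 | count := -4 | count := -4 | count := -4 | result := 1 | result := -7 | iter turn=0: | result := -15 | total := -59 | result 945
verdict: not equivalent; witness: base=-4, step=-5


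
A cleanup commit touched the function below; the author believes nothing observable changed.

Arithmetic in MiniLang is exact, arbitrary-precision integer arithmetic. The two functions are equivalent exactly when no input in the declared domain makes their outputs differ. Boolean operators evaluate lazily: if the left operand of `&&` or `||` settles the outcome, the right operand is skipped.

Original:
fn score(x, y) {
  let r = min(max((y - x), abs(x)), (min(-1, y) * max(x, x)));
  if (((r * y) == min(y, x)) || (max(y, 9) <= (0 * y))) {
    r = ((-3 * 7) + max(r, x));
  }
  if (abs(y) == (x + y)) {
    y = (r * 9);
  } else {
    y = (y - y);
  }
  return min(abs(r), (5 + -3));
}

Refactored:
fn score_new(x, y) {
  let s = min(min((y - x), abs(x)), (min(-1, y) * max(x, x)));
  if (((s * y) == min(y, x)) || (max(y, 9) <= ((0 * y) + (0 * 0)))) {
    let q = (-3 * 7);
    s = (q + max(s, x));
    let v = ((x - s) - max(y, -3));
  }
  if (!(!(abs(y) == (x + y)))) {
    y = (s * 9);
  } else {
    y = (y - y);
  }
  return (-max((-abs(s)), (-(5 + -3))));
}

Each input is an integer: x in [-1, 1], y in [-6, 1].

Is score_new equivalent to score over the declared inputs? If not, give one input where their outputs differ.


These are not equivalent — on x=-1, y=-2 the outputs split (2 vs 1).
score: r = 1; (((r * y) == min(y, x)) || (max(y, 9) <= (0 * y))) -> true; r = -20; (abs(y) == (x + y)) -> false; y = 0; return 2
score_new: s = -1; (((s * y) == min(y, x)) || (max(y, 9) <= ((0 * y) + (0 * 0)))) -> false; (!(!(abs(y) == (x + y)))) -> false; y = 0; return 1
verdict: not equivalent; witness: x=-1, y=-2


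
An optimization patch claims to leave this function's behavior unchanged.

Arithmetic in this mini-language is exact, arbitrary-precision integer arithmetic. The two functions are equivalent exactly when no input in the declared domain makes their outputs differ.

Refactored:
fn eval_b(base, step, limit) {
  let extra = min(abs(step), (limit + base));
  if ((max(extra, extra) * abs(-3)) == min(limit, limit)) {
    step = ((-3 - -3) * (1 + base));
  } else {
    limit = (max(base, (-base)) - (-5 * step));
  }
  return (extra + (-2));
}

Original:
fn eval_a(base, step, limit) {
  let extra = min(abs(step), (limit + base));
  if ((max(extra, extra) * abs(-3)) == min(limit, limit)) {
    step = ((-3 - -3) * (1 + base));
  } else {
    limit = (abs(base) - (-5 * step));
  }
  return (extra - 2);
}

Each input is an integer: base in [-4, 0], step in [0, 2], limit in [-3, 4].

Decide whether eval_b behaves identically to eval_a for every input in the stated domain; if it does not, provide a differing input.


This is a faithful refactor — arithmetic usage differs; also min/max/abs usage differs, but the computed results match everywhere.
Tracing base=-3, step=1, limit=-1: eval_a: extra = -4; ((max(extra, extra) * abs(-3)) == min(limit, limit)) -> false; limit = 8; return -6 | eval_b: extra = -4; ((max(extra, extra) * abs(-3)) == min(limit, limit)) -> false; limit = 8; return -6 — matching result -6.
Every one of the 120 inputs gives matching results.
verdict: equivalent


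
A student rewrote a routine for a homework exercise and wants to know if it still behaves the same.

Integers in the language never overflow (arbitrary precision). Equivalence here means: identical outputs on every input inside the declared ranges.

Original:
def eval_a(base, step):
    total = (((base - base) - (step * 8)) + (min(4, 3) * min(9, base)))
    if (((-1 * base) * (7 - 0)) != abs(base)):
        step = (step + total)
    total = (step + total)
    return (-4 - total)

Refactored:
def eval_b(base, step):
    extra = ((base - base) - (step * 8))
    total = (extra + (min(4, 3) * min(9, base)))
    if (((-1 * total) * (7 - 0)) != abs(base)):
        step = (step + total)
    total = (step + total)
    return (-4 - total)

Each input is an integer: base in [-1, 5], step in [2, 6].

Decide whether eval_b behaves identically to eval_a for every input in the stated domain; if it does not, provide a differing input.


Try base=0, step=2.
eval_a: total = -16; (((-1 * base) * (7 - 0)) != abs(base)) -> false; total = -14; return 10
eval_b: extra = -16; total = -16; (((-1 * total) * (7 - 0)) != abs(base)) -> true; step = -14; total = -30; return 26
10 != 26, so the rewrite changes behavior.
verdict: not equivalent; witness: base=0, step=2


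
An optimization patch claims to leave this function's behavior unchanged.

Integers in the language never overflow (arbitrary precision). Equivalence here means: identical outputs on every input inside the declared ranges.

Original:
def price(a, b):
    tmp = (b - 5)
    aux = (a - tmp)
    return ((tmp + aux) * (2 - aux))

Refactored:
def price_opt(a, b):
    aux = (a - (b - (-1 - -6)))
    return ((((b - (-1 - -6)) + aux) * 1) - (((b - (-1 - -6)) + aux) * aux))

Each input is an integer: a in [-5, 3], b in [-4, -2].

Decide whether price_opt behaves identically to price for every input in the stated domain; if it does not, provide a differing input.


a=-5, b=-4 yields 10 from price but 15 from price_opt.
verdict: not equivalent; witness: a=-5, b=-4


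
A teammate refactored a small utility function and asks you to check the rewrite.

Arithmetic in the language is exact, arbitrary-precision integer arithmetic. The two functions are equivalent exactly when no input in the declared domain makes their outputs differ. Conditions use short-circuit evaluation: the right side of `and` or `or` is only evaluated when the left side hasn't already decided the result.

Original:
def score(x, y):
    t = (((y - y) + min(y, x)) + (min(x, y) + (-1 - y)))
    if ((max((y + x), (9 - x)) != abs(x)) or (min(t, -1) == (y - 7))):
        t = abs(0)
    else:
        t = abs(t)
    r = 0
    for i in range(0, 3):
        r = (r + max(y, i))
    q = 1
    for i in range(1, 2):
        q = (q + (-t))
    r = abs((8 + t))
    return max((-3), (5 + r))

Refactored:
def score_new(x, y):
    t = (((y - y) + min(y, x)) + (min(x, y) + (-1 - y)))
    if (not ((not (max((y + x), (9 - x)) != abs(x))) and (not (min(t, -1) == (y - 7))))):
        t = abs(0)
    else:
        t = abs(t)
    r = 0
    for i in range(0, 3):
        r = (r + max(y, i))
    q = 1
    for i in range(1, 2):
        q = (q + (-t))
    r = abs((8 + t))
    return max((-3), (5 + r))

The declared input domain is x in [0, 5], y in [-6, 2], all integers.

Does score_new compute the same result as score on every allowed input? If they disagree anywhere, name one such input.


Side by side, the visible changes include: boolean connective usage differs.
Spot check at x=3, y=0 — score: t = -1; ((max((y + x), (9 - x)) != abs(x)) or (min(t, -1) == (y - 7))) -> true; t = 0; r = 0; [i=0]; r = 0; [i=1]; r = 1; [i=2]; r = 3; q = 1; [i=1]; q = 1; r = 8; return 13. score_new: t = -1; (not ((not (max((y + x), (9 - x)) != abs(x))) and (not (min(t, -1) == (y - 7))))) -> true; t = 0; r = 0; [i=0]; r = 0; [i=1]; r = 1; [i=2]; r = 3; q = 1; [i=1]; q = 1; r = 8; return 13. Both give 13.
Across all 54 domain points the two functions coincide.
verdict: equivalent


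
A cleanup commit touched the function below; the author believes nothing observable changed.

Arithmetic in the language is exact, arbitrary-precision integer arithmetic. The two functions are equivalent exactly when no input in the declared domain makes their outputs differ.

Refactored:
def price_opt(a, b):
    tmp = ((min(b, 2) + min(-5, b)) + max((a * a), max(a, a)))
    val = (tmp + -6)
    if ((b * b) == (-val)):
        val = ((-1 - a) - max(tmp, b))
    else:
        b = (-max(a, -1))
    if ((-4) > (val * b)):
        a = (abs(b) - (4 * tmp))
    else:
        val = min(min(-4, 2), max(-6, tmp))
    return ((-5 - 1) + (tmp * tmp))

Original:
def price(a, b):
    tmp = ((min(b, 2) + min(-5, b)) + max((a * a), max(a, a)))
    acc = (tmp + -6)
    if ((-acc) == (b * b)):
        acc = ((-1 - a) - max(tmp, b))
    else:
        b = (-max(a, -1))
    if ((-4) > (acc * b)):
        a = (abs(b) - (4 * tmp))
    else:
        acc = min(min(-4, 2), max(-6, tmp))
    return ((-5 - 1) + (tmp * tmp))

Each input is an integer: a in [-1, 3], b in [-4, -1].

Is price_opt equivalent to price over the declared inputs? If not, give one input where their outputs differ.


The two versions differ — the changes include local variable names differ.
Tracing a=0, b=-2: price: tmp becomes -7; next acc becomes -13; next ((-acc) == (b * b)) evaluates to false; next b becomes 0; next ((-4) > (acc * b)) evaluates to false; next acc becomes -6; next final value 43 | price_opt: tmp becomes -7; next val becomes -13; next ((b * b) == (-val)) evaluates to false; next b becomes 0; next ((-4) > (val * b)) evaluates to false; next val becomes -6; next final value 43 — matching result 43.
Across all 20 domain points the two functions coincide.
verdict: equivalent
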